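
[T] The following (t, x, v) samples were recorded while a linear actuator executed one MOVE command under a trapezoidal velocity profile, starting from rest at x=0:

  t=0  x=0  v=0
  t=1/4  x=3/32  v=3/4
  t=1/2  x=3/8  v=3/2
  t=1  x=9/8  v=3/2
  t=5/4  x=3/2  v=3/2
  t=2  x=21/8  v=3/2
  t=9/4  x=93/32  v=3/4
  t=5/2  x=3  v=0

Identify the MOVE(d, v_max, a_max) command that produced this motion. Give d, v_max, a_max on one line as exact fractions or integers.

final state: t=5/2, x=3, v=0 → d = 3
a_max = (3/4−0)/(1/4−0) = 3
max v = 3/2 over t∈[1/2,2] → v_max = 3/2
check: 3/2·(1/2+3/2) = 3 ✓

d=3 v_max=3/2 a_max=3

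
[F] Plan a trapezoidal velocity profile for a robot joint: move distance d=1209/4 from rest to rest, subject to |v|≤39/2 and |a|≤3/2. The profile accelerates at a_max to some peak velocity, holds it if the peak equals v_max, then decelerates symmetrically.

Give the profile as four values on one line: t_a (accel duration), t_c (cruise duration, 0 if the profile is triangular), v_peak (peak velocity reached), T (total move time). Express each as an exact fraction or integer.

t_a=13 t_c=5/2 v_peak=39/2 T=57/2

v_max²/a_max = (39/2)²/(3/2) = 507/2
1209/4 ≥ 507/2 so v_max reached
t_a = (39/2)/(3/2) = 13; v_peak = 39/2
d_cruise = 1209/4 − 507/2 = 195/4; t_c = (195/4)/(39/2) = 5/2
T = 2·13 + 5/2 = 57/2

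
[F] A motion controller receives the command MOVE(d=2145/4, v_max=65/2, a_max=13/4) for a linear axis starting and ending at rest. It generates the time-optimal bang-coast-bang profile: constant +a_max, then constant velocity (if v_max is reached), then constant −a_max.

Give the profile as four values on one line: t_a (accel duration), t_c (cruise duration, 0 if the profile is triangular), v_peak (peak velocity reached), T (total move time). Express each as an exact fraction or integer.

t_a=10 t_c=13/2 v_peak=65/2 T=53/2

v_max²/a_max = (65/2)²/(13/4) = 325
2145/4 ≥ 325 so v_max reached
t_a = (65/2)/(13/4) = 10; v_peak = 65/2
d_cruise = 2145/4 − 325 = 845/4; t_c = (845/4)/(65/2) = 13/2
T = 2·10 + 13/2 = 53/2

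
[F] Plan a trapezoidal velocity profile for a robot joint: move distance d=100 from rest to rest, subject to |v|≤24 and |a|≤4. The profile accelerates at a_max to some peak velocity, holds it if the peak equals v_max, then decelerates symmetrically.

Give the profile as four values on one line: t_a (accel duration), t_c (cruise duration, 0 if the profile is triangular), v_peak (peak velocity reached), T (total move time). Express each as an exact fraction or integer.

t_a=5 t_c=0 v_peak=20 T=10

v_max²/a_max = 24²/4 = 144
100 < 144 → triangular
v_peak = √(100·4) = √400 = 20
t_a = 20/4 = 5; t_c = 0
T = 2·5 = 10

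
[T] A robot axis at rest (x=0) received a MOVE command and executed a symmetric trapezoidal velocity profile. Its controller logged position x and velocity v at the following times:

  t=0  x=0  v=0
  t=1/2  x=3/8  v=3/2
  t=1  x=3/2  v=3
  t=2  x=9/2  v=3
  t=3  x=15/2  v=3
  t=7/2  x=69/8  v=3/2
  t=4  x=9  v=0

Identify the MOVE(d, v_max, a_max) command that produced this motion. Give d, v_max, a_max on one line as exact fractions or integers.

final state: t=4, x=9, v=0 → d = 9
a_max = (3/2−0)/(1/2−0) = 3
max v = 3 over t∈[1,3] → v_max = 3
check: 3·(1+2) = 9 ✓

d=9 v_max=3 a_max=3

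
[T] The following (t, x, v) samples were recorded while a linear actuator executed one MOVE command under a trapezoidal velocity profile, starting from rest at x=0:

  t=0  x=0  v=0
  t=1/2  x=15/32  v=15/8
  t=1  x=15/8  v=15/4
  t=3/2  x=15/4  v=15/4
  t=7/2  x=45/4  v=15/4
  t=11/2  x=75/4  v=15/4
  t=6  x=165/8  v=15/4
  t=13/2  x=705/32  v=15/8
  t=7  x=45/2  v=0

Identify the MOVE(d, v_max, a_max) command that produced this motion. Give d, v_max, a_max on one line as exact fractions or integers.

final state: t=7, x=45/2, v=0 → d = 45/2
a_max = (15/8−0)/(1/2−0) = 15/4
max v = 15/4 over t∈[1,6] → v_max = 15/4
check: 15/4·(1+5) = 45/2 ✓

d=45/2 v_max=15/4 a_max=15/4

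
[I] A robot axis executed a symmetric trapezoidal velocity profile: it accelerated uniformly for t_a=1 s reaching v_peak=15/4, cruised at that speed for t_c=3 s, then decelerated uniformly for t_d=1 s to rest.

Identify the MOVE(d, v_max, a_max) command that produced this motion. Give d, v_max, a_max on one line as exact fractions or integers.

a_max = (15/4)/1 = 15/4
d_a = ½·15/4·1 = 15/8; d_c = 15/4·3 = 45/4
d = 2·15/8 + 45/4 = 15
t_c = 3 > 0 ⇒ limit active, v_max = 15/4

d=15 v_max=15/4 a_max=15/4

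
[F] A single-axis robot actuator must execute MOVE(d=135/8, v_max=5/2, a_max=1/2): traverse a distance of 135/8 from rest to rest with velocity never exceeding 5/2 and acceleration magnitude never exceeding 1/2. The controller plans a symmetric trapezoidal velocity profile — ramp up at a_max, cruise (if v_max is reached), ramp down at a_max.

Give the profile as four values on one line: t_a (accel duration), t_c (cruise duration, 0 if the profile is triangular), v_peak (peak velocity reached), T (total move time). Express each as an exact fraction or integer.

t_a=5 t_c=7/4 v_peak=5/2 T=47/4

(v_max)²/a_max = (5/2)²/(1/2) = 25/2
135/8 ≥ 25/2 ⇒ cruise phase
t_a = (5/2)/(1/2) = 5; v_peak = 5/2
d_cruise = 135/8 − 25/2 = 35/8; t_c = (35/8)/(5/2) = 7/4
T = 2·5 + 7/4 = 47/4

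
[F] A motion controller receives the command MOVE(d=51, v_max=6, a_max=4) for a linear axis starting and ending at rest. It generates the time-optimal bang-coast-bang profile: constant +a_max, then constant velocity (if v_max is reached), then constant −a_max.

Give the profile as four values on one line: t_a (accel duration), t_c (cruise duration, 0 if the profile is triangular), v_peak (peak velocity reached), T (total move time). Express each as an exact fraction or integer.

vₘ²/aₘ = 6²/4 = 9
51 ≥ 9 → trapezoidal
t_a = 6/4 = 3/2; v_peak = 6
d_cruise = 51 − 9 = 42; t_c = 42/6 = 7
T = 2·3/2 + 7 = 10

t_a=3/2 t_c=7 v_peak=6 T=10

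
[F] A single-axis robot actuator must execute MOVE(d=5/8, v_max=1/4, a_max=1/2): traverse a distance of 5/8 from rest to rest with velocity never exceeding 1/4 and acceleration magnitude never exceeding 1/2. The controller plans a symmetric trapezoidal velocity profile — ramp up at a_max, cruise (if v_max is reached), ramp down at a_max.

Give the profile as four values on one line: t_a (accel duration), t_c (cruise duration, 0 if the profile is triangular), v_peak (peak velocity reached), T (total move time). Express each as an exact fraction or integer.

t_a=1/2 t_c=2 v_peak=1/4 T=3

(v_max)²/a_max = (1/4)²/(1/2) = 1/8
5/8 ≥ 1/8 → trapezoidal
t_a = (1/4)/(1/2) = 1/2; v_peak = 1/4
d_cruise = 5/8 − 1/8 = 1/2; t_c = (1/2)/(1/4) = 2
T = 2·1/2 + 2 = 3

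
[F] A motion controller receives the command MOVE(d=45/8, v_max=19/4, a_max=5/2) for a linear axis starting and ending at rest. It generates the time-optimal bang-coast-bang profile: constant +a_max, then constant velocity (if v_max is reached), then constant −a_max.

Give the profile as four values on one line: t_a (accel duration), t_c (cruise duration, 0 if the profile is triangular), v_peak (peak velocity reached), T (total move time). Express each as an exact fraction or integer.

t_a=3/2 t_c=0 v_peak=15/4 T=3

v_max²/a_max = (19/4)²/(5/2) = 361/40
45/8 < 361/40 ⇒ no cruise
v_peak = √(45/8·5/2) = √(225/16) = 15/4
t_a = (15/4)/(5/2) = 3/2; t_c = 0
T = 2·3/2 = 3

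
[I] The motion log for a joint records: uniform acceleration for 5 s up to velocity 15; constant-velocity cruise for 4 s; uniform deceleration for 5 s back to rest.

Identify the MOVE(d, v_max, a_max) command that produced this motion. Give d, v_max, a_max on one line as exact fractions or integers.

d=135 v_max=15 a_max=3

a_max = 15/5 = 3
d_a = ½·15·5 = 75/2; d_c = 15·4 = 60
d = 2·75/2 + 60 = 135
t_c = 4 > 0 so v_max = 15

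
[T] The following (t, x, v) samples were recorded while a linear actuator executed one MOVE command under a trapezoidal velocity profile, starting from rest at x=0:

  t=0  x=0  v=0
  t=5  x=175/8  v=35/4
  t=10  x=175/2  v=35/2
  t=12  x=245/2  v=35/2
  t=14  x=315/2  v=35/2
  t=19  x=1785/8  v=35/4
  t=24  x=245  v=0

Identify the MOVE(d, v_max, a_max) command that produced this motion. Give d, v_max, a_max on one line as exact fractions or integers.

final state: t=24, x=245, v=0 → d = 245
a_max = (35/4−0)/(5−0) = 7/4
max v = 35/2 over t∈[10,14] → v_max = 35/2
check: 35/2·(10+4) = 245 ✓

d=245 v_max=35/2 a_max=7/4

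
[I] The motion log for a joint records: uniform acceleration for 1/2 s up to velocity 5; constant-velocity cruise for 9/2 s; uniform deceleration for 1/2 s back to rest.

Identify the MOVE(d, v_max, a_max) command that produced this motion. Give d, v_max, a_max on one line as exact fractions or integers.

a_max = 5/(1/2) = 10
d_a = ½·5·1/2 = 5/4; d_c = 5·9/2 = 45/2
d = 2·5/4 + 45/2 = 25
t_c = 9/2 > 0 so v_max = 5

d=25 v_max=5 a_max=10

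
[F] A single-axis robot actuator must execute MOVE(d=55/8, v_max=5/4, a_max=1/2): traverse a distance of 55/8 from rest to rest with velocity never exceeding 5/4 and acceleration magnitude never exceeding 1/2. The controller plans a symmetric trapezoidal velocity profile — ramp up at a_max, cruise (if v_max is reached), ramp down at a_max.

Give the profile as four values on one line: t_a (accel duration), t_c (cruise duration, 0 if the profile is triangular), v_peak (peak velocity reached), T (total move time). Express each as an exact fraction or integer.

vₘ²/aₘ = (5/4)²/(1/2) = 25/8
55/8 ≥ 25/8 ⇒ cruise phase
t_a = (5/4)/(1/2) = 5/2; v_peak = 5/4
d_cruise = 55/8 − 25/8 = 15/4; t_c = (15/4)/(5/4) = 3
T = 2·5/2 + 3 = 8

t_a=5/2 t_c=3 v_peak=5/4 T=8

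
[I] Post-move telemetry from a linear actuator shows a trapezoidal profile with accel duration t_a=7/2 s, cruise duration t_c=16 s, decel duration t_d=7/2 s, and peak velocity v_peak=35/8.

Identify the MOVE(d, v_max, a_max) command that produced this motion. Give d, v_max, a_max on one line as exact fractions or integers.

d=1365/16 v_max=35/8 a_max=5/4

a_max = (35/8)/(7/2) = 5/4
d_a = ½·35/8·7/2 = 245/32; d_c = 35/8·16 = 70
d = 2·245/32 + 70 = 1365/16
t_c = 16 > 0 → v_max = v_peak = 35/8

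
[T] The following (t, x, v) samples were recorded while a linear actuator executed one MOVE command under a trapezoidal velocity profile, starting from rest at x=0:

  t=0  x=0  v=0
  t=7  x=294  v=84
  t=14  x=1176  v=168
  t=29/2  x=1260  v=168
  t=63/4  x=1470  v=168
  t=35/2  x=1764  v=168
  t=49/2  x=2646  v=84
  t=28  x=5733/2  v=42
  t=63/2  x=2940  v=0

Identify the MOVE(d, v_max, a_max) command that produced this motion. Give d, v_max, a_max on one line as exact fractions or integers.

final state: t=63/2, x=2940, v=0 → d = 2940
a_max = (84−0)/(7−0) = 12
max v = 168 over t∈[14,35/2] → v_max = 168
check: 168·(14+7/2) = 2940 ✓

d=2940 v_max=168 a_max=12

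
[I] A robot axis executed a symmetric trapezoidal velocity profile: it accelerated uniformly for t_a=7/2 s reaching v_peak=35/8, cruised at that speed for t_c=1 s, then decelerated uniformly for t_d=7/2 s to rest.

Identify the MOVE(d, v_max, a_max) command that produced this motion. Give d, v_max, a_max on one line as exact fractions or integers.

d=315/16 v_max=35/8 a_max=5/4

a_max = (35/8)/(7/2) = 5/4
d_a = ½·35/8·7/2 = 245/32; d_c = 35/8·1 = 35/8
d = 2·245/32 + 35/8 = 315/16
t_c = 1 > 0 → v_max = v_peak = 35/8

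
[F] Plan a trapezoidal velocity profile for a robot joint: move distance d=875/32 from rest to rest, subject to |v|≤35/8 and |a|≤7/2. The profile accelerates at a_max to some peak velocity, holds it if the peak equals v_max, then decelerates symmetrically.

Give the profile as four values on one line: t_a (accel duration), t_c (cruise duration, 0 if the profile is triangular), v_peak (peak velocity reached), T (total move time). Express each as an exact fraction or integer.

(v_max)²/a_max = (35/8)²/(7/2) = 175/32
875/32 ≥ 175/32 ⇒ cruise phase
t_a = (35/8)/(7/2) = 5/4; v_peak = 35/8
d_cruise = 875/32 − 175/32 = 175/8; t_c = (175/8)/(35/8) = 5
T = 2·5/4 + 5 = 15/2

t_a=5/4 t_c=5 v_peak=35/8 T=15/2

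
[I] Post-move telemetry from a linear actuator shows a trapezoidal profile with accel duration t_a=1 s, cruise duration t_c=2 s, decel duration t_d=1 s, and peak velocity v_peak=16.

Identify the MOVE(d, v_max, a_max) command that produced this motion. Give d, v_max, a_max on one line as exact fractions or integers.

a_max = 16/1 = 16
d_a = ½·16·1 = 8; d_c = 16·2 = 32
d = 2·8 + 32 = 48
t_c = 2 > 0 → v_max = v_peak = 16

d=48 v_max=16 a_max=16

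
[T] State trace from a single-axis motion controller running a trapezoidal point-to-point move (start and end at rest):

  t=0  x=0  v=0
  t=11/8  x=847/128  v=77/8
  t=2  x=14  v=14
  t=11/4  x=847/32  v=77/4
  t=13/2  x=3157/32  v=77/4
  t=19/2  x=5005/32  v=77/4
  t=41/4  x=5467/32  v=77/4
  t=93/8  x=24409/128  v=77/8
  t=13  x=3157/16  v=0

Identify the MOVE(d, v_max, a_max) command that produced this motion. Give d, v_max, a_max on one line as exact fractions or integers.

d=3157/16 v_max=77/4 a_max=7

final state: t=13, x=3157/16, v=0 → d = 3157/16
a_max = (77/8−0)/(11/8−0) = 7
max v = 77/4 over t∈[11/4,41/4] → v_max = 77/4
check: 77/4·(11/4+15/2) = 3157/16 ✓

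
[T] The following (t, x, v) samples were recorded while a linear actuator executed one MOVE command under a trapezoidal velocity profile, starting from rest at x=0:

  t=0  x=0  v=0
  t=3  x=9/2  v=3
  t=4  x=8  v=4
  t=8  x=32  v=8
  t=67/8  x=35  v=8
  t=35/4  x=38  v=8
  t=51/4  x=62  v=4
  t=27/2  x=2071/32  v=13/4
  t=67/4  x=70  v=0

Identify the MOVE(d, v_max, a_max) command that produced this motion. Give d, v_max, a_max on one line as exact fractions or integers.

d=70 v_max=8 a_max=1

final state: t=67/4, x=70, v=0 → d = 70
a_max = (3−0)/(3−0) = 1
max v = 8 over t∈[8,35/4] → v_max = 8
check: 8·(8+3/4) = 70 ✓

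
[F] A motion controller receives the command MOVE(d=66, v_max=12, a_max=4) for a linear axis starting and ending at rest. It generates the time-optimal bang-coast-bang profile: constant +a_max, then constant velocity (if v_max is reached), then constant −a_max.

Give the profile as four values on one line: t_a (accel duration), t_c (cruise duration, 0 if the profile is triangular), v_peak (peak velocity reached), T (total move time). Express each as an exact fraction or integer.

vₘ²/aₘ = 12²/4 = 36
66 ≥ 36 so v_max reached
t_a = 12/4 = 3; v_peak = 12
d_cruise = 66 − 36 = 30; t_c = 30/12 = 5/2
T = 2·3 + 5/2 = 17/2

t_a=3 t_c=5/2 v_peak=12 T=17/2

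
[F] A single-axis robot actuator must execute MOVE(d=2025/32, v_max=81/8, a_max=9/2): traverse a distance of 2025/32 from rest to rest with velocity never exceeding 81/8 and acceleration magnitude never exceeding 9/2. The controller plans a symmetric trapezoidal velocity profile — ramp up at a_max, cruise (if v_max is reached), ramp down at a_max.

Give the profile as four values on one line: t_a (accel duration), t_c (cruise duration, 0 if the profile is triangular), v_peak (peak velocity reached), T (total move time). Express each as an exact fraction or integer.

vₘ²/aₘ = (81/8)²/(9/2) = 729/32
2025/32 ≥ 729/32 → trapezoidal
t_a = (81/8)/(9/2) = 9/4; v_peak = 81/8
d_cruise = 2025/32 − 729/32 = 81/2; t_c = (81/2)/(81/8) = 4
T = 2·9/4 + 4 = 17/2

t_a=9/4 t_c=4 v_peak=81/8 T=17/2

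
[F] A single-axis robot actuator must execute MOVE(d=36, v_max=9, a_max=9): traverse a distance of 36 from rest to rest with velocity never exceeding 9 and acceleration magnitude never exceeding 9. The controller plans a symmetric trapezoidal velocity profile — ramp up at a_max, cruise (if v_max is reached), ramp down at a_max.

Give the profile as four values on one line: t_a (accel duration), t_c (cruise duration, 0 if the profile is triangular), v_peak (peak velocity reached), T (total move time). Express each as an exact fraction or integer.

v_max²/a_max = 9²/9 = 9
36 ≥ 9 so v_max reached
t_a = 9/9 = 1; v_peak = 9
d_cruise = 36 − 9 = 27; t_c = 27/9 = 3
T = 2·1 + 3 = 5

t_a=1 t_c=3 v_peak=9 T=5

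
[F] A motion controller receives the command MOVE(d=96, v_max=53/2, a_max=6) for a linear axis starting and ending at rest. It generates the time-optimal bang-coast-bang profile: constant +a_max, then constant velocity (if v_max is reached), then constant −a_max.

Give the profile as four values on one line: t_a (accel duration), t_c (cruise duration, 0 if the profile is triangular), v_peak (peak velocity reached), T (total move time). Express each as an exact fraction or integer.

v_max²/a_max = (53/2)²/6 = 2809/24
96 < 2809/24 → triangular
v_peak = √(96·6) = √576 = 24
t_a = 24/6 = 4; t_c = 0
T = 2·4 = 8

t_a=4 t_c=0 v_peak=24 T=8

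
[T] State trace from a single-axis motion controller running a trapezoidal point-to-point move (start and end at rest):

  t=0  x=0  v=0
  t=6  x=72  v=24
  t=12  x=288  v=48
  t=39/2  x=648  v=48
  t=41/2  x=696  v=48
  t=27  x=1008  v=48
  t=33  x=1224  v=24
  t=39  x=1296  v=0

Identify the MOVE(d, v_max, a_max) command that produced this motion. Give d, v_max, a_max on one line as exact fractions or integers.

d=1296 v_max=48 a_max=4

final state: t=39, x=1296, v=0 → d = 1296
a_max = (24−0)/(6−0) = 4
max v = 48 over t∈[12,27] → v_max = 48
check: 48·(12+15) = 1296 ✓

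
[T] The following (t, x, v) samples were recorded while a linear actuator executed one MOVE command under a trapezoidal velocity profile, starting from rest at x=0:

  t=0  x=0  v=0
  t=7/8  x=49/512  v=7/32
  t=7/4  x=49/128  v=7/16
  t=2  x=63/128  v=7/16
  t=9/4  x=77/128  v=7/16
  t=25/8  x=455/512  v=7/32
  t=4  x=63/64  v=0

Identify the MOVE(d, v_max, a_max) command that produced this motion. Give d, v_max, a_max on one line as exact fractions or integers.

final state: t=4, x=63/64, v=0 → d = 63/64
a_max = (7/32−0)/(7/8−0) = 1/4
max v = 7/16 over t∈[7/4,9/4] → v_max = 7/16
check: 7/16·(7/4+1/2) = 63/64 ✓

d=63/64 v_max=7/16 a_max=1/4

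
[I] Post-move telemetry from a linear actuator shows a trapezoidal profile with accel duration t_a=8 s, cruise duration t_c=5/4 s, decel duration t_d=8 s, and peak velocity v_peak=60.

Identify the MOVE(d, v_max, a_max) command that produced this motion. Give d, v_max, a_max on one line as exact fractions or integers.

a_max = 60/8 = 15/2
d_a = ½·60·8 = 240; d_c = 60·5/4 = 75
d = 2·240 + 75 = 555
t_c = 5/4 > 0 ⇒ limit active, v_max = 60

d=555 v_max=60 a_max=15/2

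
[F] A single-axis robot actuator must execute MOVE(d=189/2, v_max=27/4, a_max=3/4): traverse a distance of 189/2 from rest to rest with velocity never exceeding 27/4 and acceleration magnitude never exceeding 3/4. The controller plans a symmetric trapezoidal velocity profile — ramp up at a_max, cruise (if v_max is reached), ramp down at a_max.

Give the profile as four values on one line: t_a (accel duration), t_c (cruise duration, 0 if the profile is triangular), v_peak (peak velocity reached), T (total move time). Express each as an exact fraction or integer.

t_a=9 t_c=5 v_peak=27/4 T=23

v_max²/a_max = (27/4)²/(3/4) = 243/4
189/2 ≥ 243/4 ⇒ cruise phase
t_a = (27/4)/(3/4) = 9; v_peak = 27/4
d_cruise = 189/2 − 243/4 = 135/4; t_c = (135/4)/(27/4) = 5
T = 2·9 + 5 = 23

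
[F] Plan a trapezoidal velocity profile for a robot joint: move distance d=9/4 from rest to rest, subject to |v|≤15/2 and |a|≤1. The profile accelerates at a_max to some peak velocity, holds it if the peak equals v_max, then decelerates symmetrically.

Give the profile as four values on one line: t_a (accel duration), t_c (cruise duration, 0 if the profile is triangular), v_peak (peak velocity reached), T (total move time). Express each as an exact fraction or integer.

t_a=3/2 t_c=0 v_peak=3/2 T=3

v_max²/a_max = (15/2)²/1 = 225/4
9/4 < 225/4 ⇒ no cruise
v_peak = √(9/4·1) = √(9/4) = 3/2
t_a = (3/2)/1 = 3/2; t_c = 0
T = 2·3/2 = 3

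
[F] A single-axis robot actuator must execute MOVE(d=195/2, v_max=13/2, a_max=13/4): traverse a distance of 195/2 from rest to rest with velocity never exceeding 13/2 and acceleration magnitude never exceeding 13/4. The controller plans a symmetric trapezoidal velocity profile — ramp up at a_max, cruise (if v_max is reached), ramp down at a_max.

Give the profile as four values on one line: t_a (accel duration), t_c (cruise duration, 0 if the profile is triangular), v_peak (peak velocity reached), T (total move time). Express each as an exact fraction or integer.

t_a=2 t_c=13 v_peak=13/2 T=17

v_max²/a_max = (13/2)²/(13/4) = 13
195/2 ≥ 13 → trapezoidal
t_a = (13/2)/(13/4) = 2; v_peak = 13/2
d_cruise = 195/2 − 13 = 169/2; t_c = (169/2)/(13/2) = 13
T = 2·2 + 13 = 17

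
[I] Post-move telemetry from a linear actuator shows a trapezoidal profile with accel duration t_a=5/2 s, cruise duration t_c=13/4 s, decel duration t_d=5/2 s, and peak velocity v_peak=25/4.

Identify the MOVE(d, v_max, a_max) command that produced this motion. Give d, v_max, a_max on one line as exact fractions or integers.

d=575/16 v_max=25/4 a_max=5/2

a_max = (25/4)/(5/2) = 5/2
d_a = ½·25/4·5/2 = 125/16; d_c = 25/4·13/4 = 325/16
d = 2·125/16 + 325/16 = 575/16
t_c = 13/4 > 0 → v_max = v_peak = 25/4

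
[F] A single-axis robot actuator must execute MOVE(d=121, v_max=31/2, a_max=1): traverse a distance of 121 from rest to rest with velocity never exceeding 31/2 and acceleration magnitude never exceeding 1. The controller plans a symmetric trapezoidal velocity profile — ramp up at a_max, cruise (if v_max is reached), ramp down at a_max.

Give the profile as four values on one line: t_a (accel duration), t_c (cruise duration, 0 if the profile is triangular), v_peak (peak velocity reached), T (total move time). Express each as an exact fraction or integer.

t_a=11 t_c=0 v_peak=11 T=22

v_max²/a_max = (31/2)²/1 = 961/4
121 < 961/4 → triangular
v_peak = √(121·1) = √121 = 11
t_a = 11/1 = 11; t_c = 0
T = 2·11 = 22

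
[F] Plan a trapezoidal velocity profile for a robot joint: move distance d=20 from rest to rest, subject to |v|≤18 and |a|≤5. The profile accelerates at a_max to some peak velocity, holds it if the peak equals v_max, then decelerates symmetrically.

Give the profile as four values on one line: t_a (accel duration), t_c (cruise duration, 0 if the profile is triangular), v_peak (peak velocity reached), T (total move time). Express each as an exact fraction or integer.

t_a=2 t_c=0 v_peak=10 T=4

v_max²/a_max = 18²/5 = 324/5
20 < 324/5 → triangular
v_peak = √(20·5) = √100 = 10
t_a = 10/5 = 2; t_c = 0
T = 2·2 = 4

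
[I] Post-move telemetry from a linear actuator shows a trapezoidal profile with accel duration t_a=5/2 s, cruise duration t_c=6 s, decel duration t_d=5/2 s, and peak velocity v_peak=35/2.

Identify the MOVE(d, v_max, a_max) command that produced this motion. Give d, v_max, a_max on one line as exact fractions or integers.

a_max = (35/2)/(5/2) = 7
d_a = ½·35/2·5/2 = 175/8; d_c = 35/2·6 = 105
d = 2·175/8 + 105 = 595/4
t_c = 6 > 0 → v_max = v_peak = 35/2

d=595/4 v_max=35/2 a_max=7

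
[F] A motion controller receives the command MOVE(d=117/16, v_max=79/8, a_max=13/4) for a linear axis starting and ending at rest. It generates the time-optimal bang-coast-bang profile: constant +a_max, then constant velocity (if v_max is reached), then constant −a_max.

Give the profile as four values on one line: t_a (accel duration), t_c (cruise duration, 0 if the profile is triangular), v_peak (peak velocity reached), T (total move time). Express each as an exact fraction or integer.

t_a=3/2 t_c=0 v_peak=39/8 T=3

vₘ²/aₘ = (79/8)²/(13/4) = 6241/208
117/16 < 6241/208 so t_c = 0
v_peak = √(117/16·13/4) = √(1521/64) = 39/8
t_a = (39/8)/(13/4) = 3/2; t_c = 0
T = 2·3/2 = 3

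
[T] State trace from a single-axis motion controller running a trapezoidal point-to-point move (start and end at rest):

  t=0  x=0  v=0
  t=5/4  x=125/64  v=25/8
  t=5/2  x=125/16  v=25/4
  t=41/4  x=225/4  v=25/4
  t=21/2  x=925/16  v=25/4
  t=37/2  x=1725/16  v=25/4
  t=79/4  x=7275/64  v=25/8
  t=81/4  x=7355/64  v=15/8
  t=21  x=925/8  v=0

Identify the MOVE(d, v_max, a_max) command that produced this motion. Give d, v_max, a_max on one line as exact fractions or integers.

d=925/8 v_max=25/4 a_max=5/2

final state: t=21, x=925/8, v=0 → d = 925/8
a_max = (25/8−0)/(5/4−0) = 5/2
max v = 25/4 over t∈[5/2,37/2] → v_max = 25/4
check: 25/4·(5/2+16) = 925/8 ✓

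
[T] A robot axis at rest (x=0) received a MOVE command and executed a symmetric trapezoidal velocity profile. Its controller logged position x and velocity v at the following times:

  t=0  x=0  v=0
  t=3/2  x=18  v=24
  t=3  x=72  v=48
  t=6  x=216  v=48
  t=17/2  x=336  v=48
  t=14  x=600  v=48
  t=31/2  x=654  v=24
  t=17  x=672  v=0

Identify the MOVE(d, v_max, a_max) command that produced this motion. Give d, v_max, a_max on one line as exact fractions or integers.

d=672 v_max=48 a_max=16

final state: t=17, x=672, v=0 → d = 672
a_max = (24−0)/(3/2−0) = 16
max v = 48 over t∈[3,14] → v_max = 48
check: 48·(3+11) = 672 ✓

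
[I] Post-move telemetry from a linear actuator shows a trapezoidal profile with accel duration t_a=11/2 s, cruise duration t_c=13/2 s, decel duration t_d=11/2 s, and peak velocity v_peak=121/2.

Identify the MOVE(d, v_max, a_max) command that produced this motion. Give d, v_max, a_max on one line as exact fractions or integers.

d=726 v_max=121/2 a_max=11

a_max = (121/2)/(11/2) = 11
d_a = ½·121/2·11/2 = 1331/8; d_c = 121/2·13/2 = 1573/4
d = 2·1331/8 + 1573/4 = 726
t_c = 13/2 > 0 → v_max = v_peak = 121/2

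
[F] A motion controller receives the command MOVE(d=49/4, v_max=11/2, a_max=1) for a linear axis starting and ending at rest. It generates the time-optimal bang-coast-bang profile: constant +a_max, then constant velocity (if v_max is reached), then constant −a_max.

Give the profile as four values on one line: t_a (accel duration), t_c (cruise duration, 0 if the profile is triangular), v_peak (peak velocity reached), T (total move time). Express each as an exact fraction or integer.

v_max²/a_max = (11/2)²/1 = 121/4
49/4 < 121/4 so t_c = 0
v_peak = √(49/4·1) = √(49/4) = 7/2
t_a = (7/2)/1 = 7/2; t_c = 0
T = 2·7/2 = 7

t_a=7/2 t_c=0 v_peak=7/2 T=7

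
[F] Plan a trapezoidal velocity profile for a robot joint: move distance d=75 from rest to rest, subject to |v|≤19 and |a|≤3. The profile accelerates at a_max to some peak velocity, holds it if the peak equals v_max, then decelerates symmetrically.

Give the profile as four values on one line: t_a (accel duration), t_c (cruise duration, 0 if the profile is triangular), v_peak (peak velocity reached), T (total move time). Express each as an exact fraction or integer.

t_a=5 t_c=0 v_peak=15 T=10

(v_max)²/a_max = 19²/3 = 361/3
75 < 361/3 so t_c = 0
v_peak = √(75·3) = √225 = 15
t_a = 15/3 = 5; t_c = 0
T = 2·5 = 10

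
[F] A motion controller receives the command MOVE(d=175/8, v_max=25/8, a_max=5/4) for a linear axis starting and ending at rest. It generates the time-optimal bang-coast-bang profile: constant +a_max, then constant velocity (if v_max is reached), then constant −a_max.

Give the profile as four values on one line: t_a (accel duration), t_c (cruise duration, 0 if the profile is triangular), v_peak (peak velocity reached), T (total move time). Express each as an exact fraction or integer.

t_a=5/2 t_c=9/2 v_peak=25/8 T=19/2

v_max²/a_max = (25/8)²/(5/4) = 125/16
175/8 ≥ 125/16 so v_max reached
t_a = (25/8)/(5/4) = 5/2; v_peak = 25/8
d_cruise = 175/8 − 125/16 = 225/16; t_c = (225/16)/(25/8) = 9/2
T = 2·5/2 + 9/2 = 19/2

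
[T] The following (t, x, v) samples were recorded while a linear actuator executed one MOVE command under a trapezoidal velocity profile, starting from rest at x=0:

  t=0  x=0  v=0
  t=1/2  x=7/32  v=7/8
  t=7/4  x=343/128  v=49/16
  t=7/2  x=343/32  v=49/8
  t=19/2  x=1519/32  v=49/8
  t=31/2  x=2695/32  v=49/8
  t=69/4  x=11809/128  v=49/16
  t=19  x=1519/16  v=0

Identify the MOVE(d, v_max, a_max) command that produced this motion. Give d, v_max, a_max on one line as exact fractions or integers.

final state: t=19, x=1519/16, v=0 → d = 1519/16
a_max = (7/8−0)/(1/2−0) = 7/4
max v = 49/8 over t∈[7/2,31/2] → v_max = 49/8
check: 49/8·(7/2+12) = 1519/16 ✓

d=1519/16 v_max=49/8 a_max=7/4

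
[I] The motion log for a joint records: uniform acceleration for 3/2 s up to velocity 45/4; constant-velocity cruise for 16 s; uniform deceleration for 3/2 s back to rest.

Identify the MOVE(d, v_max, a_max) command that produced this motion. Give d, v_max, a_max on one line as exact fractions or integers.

d=1575/8 v_max=45/4 a_max=15/2

a_max = (45/4)/(3/2) = 15/2
d_a = ½·45/4·3/2 = 135/16; d_c = 45/4·16 = 180
d = 2·135/16 + 180 = 1575/8
t_c = 16 > 0 → v_max = v_peak = 45/4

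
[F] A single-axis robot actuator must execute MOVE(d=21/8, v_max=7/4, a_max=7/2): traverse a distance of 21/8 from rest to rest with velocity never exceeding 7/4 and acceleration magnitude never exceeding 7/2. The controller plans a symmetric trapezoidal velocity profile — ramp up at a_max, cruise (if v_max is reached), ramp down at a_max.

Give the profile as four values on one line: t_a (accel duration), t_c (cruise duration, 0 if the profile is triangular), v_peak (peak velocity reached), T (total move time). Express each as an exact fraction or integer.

vₘ²/aₘ = (7/4)²/(7/2) = 7/8
21/8 ≥ 7/8 → trapezoidal
t_a = (7/4)/(7/2) = 1/2; v_peak = 7/4
d_cruise = 21/8 − 7/8 = 7/4; t_c = (7/4)/(7/4) = 1
T = 2·1/2 + 1 = 2

t_a=1/2 t_c=1 v_peak=7/4 T=2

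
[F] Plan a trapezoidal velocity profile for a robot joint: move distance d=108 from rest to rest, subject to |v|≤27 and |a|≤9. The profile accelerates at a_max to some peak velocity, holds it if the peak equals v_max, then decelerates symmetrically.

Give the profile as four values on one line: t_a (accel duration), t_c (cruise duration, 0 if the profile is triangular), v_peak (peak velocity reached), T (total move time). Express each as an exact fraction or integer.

vₘ²/aₘ = 27²/9 = 81
108 ≥ 81 ⇒ cruise phase
t_a = 27/9 = 3; v_peak = 27
d_cruise = 108 − 81 = 27; t_c = 27/27 = 1
T = 2·3 + 1 = 7

t_a=3 t_c=1 v_peak=27 T=7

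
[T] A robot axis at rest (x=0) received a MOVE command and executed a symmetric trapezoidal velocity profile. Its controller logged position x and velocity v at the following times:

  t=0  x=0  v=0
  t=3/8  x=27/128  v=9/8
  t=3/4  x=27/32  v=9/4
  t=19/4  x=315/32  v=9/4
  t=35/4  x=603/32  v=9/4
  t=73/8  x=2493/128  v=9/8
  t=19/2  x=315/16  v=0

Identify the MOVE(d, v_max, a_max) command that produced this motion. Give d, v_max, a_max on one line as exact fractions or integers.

d=315/16 v_max=9/4 a_max=3

final state: t=19/2, x=315/16, v=0 → d = 315/16
a_max = (9/8−0)/(3/8−0) = 3
max v = 9/4 over t∈[3/4,35/4] → v_max = 9/4
check: 9/4·(3/4+8) = 315/16 ✓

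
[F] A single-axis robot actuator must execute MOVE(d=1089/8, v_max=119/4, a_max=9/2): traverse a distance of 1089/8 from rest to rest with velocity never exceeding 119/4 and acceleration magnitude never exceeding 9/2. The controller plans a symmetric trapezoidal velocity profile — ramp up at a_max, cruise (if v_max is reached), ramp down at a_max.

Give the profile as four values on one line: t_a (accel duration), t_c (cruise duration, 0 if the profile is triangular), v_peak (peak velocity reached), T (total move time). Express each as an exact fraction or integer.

t_a=11/2 t_c=0 v_peak=99/4 T=11

(v_max)²/a_max = (119/4)²/(9/2) = 14161/72
1089/8 < 14161/72 → triangular
v_peak = √(1089/8·9/2) = √(9801/16) = 99/4
t_a = (99/4)/(9/2) = 11/2; t_c = 0
T = 2·11/2 = 11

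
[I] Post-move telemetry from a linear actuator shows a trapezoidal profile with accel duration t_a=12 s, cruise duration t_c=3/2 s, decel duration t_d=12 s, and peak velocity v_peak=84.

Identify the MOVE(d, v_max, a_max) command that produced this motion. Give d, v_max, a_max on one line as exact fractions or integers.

a_max = 84/12 = 7
d_a = ½·84·12 = 504; d_c = 84·3/2 = 126
d = 2·504 + 126 = 1134
t_c = 3/2 > 0 → v_max = v_peak = 84

d=1134 v_max=84 a_max=7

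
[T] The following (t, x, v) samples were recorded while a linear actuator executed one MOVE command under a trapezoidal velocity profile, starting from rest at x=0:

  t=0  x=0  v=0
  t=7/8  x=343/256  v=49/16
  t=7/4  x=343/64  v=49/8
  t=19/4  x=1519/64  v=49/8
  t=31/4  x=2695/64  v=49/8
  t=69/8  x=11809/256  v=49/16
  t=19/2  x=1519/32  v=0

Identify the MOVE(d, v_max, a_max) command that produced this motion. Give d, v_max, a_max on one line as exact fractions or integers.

d=1519/32 v_max=49/8 a_max=7/2

final state: t=19/2, x=1519/32, v=0 → d = 1519/32
a_max = (49/16−0)/(7/8−0) = 7/2
max v = 49/8 over t∈[7/4,31/4] → v_max = 49/8
check: 49/8·(7/4+6) = 1519/32 ✓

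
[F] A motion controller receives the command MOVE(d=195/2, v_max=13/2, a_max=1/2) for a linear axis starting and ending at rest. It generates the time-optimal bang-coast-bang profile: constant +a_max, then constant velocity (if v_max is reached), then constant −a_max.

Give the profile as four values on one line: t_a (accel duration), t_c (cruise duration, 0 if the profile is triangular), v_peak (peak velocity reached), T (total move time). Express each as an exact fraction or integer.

(v_max)²/a_max = (13/2)²/(1/2) = 169/2
195/2 ≥ 169/2 so v_max reached
t_a = (13/2)/(1/2) = 13; v_peak = 13/2
d_cruise = 195/2 − 169/2 = 13; t_c = 13/(13/2) = 2
T = 2·13 + 2 = 28

t_a=13 t_c=2 v_peak=13/2 T=28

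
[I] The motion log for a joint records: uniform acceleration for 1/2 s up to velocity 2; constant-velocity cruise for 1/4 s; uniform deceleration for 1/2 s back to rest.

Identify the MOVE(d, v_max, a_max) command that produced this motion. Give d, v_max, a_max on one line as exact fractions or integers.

a_max = 2/(1/2) = 4
d_a = ½·2·1/2 = 1/2; d_c = 2·1/4 = 1/2
d = 2·1/2 + 1/2 = 3/2
t_c = 1/4 > 0 → v_max = v_peak = 2

d=3/2 v_max=2 a_max=4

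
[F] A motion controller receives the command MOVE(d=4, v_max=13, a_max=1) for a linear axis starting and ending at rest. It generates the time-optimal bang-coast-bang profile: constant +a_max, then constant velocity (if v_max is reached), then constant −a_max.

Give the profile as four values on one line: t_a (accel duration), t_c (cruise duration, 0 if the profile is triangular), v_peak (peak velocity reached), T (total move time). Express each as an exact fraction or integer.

t_a=2 t_c=0 v_peak=2 T=4

v_max²/a_max = 13²/1 = 169
4 < 169 → triangular
v_peak = √(4·1) = √4 = 2
t_a = 2/1 = 2; t_c = 0
T = 2·2 = 4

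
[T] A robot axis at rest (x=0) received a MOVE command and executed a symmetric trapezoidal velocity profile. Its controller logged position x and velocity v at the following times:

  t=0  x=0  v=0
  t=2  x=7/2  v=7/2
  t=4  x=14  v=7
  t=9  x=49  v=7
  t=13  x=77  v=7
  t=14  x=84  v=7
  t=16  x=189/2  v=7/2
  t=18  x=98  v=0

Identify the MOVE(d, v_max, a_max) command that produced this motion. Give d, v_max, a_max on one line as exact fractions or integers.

final state: t=18, x=98, v=0 → d = 98
a_max = (7/2−0)/(2−0) = 7/4
max v = 7 over t∈[4,14] → v_max = 7
check: 7·(4+10) = 98 ✓

d=98 v_max=7 a_max=7/4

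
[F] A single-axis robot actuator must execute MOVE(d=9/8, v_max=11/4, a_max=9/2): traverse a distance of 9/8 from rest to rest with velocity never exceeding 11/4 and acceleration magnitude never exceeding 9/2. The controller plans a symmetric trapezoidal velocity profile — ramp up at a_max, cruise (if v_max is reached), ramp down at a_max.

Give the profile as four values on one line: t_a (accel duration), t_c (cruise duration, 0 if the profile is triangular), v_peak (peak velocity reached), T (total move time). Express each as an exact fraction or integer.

t_a=1/2 t_c=0 v_peak=9/4 T=1

(v_max)²/a_max = (11/4)²/(9/2) = 121/72
9/8 < 121/72 so t_c = 0
v_peak = √(9/8·9/2) = √(81/16) = 9/4
t_a = (9/4)/(9/2) = 1/2; t_c = 0
T = 2·1/2 = 1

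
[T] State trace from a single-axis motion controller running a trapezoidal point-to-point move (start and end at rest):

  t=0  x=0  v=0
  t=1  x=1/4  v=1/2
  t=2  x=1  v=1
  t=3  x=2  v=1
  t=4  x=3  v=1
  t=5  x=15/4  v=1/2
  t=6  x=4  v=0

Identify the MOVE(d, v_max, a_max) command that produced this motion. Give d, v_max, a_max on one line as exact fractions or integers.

final state: t=6, x=4, v=0 → d = 4
a_max = (1/2−0)/(1−0) = 1/2
max v = 1 over t∈[2,4] → v_max = 1
check: 1·(2+2) = 4 ✓

d=4 v_max=1 a_max=1/2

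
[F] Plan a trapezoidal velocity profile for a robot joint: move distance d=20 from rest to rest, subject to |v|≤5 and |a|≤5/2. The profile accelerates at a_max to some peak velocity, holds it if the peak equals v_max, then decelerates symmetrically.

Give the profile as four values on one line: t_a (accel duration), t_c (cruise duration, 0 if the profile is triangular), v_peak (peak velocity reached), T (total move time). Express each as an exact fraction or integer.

vₘ²/aₘ = 5²/(5/2) = 10
20 ≥ 10 ⇒ cruise phase
t_a = 5/(5/2) = 2; v_peak = 5
d_cruise = 20 − 10 = 10; t_c = 10/5 = 2
T = 2·2 + 2 = 6

t_a=2 t_c=2 v_peak=5 T=6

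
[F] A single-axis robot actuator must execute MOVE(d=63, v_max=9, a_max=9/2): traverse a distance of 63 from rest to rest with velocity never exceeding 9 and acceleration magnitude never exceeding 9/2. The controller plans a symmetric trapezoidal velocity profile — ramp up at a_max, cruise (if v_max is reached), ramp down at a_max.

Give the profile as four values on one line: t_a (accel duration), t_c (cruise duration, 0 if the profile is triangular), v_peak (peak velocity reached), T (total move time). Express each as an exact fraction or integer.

t_a=2 t_c=5 v_peak=9 T=9

vₘ²/aₘ = 9²/(9/2) = 18
63 ≥ 18 so v_max reached
t_a = 9/(9/2) = 2; v_peak = 9
d_cruise = 63 − 18 = 45; t_c = 45/9 = 5
T = 2·2 + 5 = 9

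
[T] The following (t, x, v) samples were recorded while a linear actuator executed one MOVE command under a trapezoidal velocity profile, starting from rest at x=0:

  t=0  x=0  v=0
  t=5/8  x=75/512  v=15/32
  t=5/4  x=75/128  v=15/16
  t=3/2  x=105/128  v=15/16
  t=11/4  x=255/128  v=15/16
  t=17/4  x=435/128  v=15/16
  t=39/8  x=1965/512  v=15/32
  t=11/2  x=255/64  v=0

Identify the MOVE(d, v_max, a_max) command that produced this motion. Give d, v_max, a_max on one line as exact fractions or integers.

final state: t=11/2, x=255/64, v=0 → d = 255/64
a_max = (15/32−0)/(5/8−0) = 3/4
max v = 15/16 over t∈[5/4,17/4] → v_max = 15/16
check: 15/16·(5/4+3) = 255/64 ✓

d=255/64 v_max=15/16 a_max=3/4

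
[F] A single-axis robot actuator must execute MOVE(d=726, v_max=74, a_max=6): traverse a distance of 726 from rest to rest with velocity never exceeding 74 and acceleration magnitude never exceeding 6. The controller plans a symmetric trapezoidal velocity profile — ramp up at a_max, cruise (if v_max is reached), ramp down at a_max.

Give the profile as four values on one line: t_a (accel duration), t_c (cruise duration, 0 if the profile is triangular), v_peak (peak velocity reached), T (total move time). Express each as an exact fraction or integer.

v_max²/a_max = 74²/6 = 2738/3
726 < 2738/3 → triangular
v_peak = √(726·6) = √4356 = 66
t_a = 66/6 = 11; t_c = 0
T = 2·11 = 22

t_a=11 t_c=0 v_peak=66 T=22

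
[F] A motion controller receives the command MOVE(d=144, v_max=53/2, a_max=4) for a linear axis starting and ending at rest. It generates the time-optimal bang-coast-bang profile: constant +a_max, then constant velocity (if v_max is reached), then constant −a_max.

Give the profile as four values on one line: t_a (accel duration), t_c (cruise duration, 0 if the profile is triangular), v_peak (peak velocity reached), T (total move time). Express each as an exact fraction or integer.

t_a=6 t_c=0 v_peak=24 T=12

v_max²/a_max = (53/2)²/4 = 2809/16
144 < 2809/16 ⇒ no cruise
v_peak = √(144·4) = √576 = 24
t_a = 24/4 = 6; t_c = 0
T = 2·6 = 12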